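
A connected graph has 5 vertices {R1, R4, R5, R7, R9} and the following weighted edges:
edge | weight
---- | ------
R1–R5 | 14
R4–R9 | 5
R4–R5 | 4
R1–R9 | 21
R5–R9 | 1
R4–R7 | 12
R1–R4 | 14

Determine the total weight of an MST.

Sort edges by weight, then run Kruskal:
R5–R9 (1): add — endpoints in different components.
R4–R5 (4): add — endpoints in different components.
R4–R9 (5): skip — R4 and R9 already connected.
R4–R7 (12): add — endpoints in different components.
R1–R4 (14): add — endpoints in different components.
MST edges: R5–R9, R4–R5, R4–R7, R1–R4; total weight 1+4+12+14 = 31.

31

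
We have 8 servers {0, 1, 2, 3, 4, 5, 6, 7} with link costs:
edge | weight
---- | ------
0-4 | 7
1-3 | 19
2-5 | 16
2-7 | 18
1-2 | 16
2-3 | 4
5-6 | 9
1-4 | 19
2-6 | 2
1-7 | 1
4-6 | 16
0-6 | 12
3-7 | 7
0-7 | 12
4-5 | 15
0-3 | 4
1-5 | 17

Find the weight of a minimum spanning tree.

34

Sort edges by weight, then run Kruskal:
1-7 (1): add — endpoints in different components.
2-6 (2): add — endpoints in different components.
0-3 (4): add — endpoints in different components.
2-3 (4): add — endpoints in different components.
0-4 (7): add — endpoints in different components.
3-7 (7): add — endpoints in different components.
5-6 (9): add — endpoints in different components.
MST edges: 1-7, 2-6, 0-3, 2-3, 0-4, 3-7, 5-6; total weight 1+2+4+4+7+7+9 = 34.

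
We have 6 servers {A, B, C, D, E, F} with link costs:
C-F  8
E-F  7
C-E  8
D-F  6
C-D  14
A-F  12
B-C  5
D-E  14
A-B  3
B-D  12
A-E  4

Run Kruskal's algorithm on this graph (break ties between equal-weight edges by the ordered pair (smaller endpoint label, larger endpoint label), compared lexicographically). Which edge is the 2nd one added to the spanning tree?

A-E

Sort edges by weight, then run Kruskal:
A-B (3): add. Components now {A,B} {C} {D} {E} {F}
A-E (4): add. Components now {A,B,E} {C} {D} {F}
B-C (5): add. Components now {A,B,C,E} {D} {F}
D-F (6): add. Components now {A,B,C,E} {D,F}
E-F (7): add. Components now {A,B,C,D,E,F}
The 2nd edge added is A-E.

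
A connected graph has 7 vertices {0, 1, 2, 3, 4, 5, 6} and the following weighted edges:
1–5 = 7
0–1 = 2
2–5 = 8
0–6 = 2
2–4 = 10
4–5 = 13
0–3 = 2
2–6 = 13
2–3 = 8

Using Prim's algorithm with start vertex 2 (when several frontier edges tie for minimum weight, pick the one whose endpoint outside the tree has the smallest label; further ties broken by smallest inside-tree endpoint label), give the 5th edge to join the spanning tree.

1-5

Prim's algorithm from 2:
Step 1: frontier [2–3 8, 2–5 8, 2–4 10, 2–6 13] → take 2–3 (8); add 3.
Step 2: frontier [2–5 8, 2–4 10, 2–6 13, 0–3 2] → take 0–3 (2); add 0.
Step 3: frontier [0–1 2, 0–6 2, 2–5 8, 2–4 10, 2–6 13] → take 0–1 (2); add 1.
Step 4: frontier [0–6 2, 1–5 7, 2–5 8, 2–4 10, 2–6 13] → take 0–6 (2); add 6.
Step 5: frontier [1–5 7, 2–5 8, 2–4 10] → take 1–5 (7); add 5.
Step 6: frontier [2–4 10, 4–5 13] → take 2–4 (10); add 4.
The 5th edge added is 1–5.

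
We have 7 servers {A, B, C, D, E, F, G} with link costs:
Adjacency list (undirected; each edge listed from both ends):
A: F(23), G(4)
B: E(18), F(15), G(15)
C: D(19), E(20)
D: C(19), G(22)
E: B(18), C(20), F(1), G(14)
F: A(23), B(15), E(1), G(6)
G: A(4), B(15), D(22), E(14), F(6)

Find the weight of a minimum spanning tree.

65

Prim, starting at B.
Step 1: frontier [B F 15, B G 15, B E 18] → take B F (15); add F.
Step 2: frontier [B G 15, B E 18, E F 1, F G 6, A F 23] → take E F (1); add E.
Step 3: frontier [B G 15, E G 14, C E 20, F G 6, A F 23] → take F G (6); add G.
Step 4: frontier [C E 20, A F 23, A G 4, D G 22] → take A G (4); add A.
Step 5: frontier [C E 20, D G 22] → take C E (20); add C.
Step 6: frontier [C D 19, D G 22] → take C D (19); add D.
MST edges: B F, E F, F G, A G, C E, C D; total weight 15+1+6+4+20+19 = 65.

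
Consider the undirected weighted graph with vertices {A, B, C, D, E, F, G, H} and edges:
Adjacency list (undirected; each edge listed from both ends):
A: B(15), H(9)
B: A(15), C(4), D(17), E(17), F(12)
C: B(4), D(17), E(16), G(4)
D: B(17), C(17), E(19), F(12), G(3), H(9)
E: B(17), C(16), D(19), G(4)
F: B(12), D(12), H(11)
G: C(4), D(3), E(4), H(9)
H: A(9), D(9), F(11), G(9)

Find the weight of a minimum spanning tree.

44

Prim's algorithm from D:
Step 1: cheapest edge leaving the tree is D–G (3); add G.
Step 2: cheapest edge leaving the tree is C–G (4); add C.
Step 3: cheapest edge leaving the tree is B–C (4); add B.
Step 4: cheapest edge leaving the tree is E–G (4); add E.
Step 5: cheapest edge leaving the tree is D–H (9); add H.
Step 6: cheapest edge leaving the tree is A–H (9); add A.
Step 7: cheapest edge leaving the tree is F–H (11); add F.
MST edges: D–G, C–G, B–C, E–G, D–H, A–H, F–H; total weight 3+4+4+4+9+9+11 = 44.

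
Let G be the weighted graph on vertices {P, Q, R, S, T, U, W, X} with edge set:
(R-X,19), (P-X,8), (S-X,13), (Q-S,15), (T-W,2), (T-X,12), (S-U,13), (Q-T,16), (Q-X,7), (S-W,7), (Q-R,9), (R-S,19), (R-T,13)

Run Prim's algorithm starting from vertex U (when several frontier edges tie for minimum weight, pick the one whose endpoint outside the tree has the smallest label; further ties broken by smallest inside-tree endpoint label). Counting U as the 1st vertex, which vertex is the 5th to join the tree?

X

Prim, starting at U.
Step 1: frontier [S-U 13] → take S-U (13); add S.
Step 2: frontier [S-W 7, S-X 13, Q-S 15, R-S 19] → take S-W (7); add W.
Step 3: frontier [S-X 13, Q-S 15, R-S 19, T-W 2] → take T-W (2); add T.
Step 4: frontier [S-X 13, Q-S 15, R-S 19, T-X 12, R-T 13, Q-T 16] → take T-X (12); add X.
Step 5: frontier [Q-S 15, R-S 19, R-T 13, Q-T 16, Q-X 7, P-X 8, R-X 19] → take Q-X (7); add Q.
Step 6: frontier [Q-R 9, R-S 19, R-T 13, P-X 8, R-X 19] → take P-X (8); add P.
Step 7: frontier [Q-R 9, R-S 19, R-T 13, R-X 19] → take Q-R (9); add R.
Vertex order: U, S, W, T, X, Q, P, R. The 5th vertex is X.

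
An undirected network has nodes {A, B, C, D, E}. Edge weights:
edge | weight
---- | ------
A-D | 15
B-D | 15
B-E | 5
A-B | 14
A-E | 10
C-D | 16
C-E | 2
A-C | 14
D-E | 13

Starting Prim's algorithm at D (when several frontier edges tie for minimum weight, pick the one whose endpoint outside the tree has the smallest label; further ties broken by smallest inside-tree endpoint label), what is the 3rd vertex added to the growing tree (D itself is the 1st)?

Grow the tree from D using Prim:
Step 1: cheapest edge leaving the tree is D-E (13); add E.
Step 2: cheapest edge leaving the tree is C-E (2); add C.
Step 3: cheapest edge leaving the tree is B-E (5); add B.
Step 4: cheapest edge leaving the tree is A-E (10); add A.
Vertex order: D, E, C, B, A. The 3rd vertex is C.

C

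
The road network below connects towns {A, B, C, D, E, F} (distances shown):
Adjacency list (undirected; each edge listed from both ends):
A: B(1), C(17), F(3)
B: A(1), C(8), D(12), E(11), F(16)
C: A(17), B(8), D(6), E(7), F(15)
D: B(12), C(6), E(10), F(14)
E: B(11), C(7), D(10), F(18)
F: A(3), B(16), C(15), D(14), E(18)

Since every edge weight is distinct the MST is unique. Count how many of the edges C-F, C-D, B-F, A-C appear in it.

Sort edges by weight, then run Kruskal:
A-B (1): add — endpoints in different components.
A-F (3): add — endpoints in different components.
C-D (6): add — endpoints in different components.
C-E (7): add — endpoints in different components.
B-C (8): add — endpoints in different components.
MST edge set: {A-B, A-F, C-D, C-E, B-C}.
Of the listed edges, {C-D} are in the MST → 1.

1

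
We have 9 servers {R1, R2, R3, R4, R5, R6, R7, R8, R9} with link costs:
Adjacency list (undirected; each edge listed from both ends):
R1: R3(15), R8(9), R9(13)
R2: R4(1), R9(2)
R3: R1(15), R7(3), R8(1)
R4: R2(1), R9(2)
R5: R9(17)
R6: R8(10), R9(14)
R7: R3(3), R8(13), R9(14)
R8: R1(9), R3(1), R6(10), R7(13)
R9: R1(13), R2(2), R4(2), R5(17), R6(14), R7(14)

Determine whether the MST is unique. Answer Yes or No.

No

Sort edges by weight, then run Kruskal:
R2 R4 (1): add — endpoints in different components.
R3 R8 (1): add — endpoints in different components.
R2 R9 (2): add — endpoints in different components.
R4 R9 (2): skip — R4 and R9 already connected.
R3 R7 (3): add — endpoints in different components.
R1 R8 (9): add — endpoints in different components.
R6 R8 (10): add — endpoints in different components.
R1 R9 (13): add — endpoints in different components.
R7 R8 (13): skip — R7 and R8 already connected.
R6 R9 (14): skip — R9 and R6 already connected.
R7 R9 (14): skip — R7 and R9 already connected.
R1 R3 (15): skip — R3 and R1 already connected.
R5 R9 (17): add — endpoints in different components.
Non-tree edge R4 R9 has weight 2, equal to the heaviest edge on its tree cycle — swapping gives another MST of the same weight. Not unique.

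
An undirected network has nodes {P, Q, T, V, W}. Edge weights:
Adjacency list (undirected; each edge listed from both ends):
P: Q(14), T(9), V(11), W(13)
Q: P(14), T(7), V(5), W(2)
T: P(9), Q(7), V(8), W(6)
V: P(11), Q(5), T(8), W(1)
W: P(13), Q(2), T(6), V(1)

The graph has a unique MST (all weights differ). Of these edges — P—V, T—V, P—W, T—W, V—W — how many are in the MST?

2

Kruskal: consider edges lightest-first.
V—W (1): add — endpoints in different components.
Q—W (2): add — endpoints in different components.
Q—V (5): skip — V and Q already connected.
T—W (6): add — endpoints in different components.
Q—T (7): skip — T and Q already connected.
T—V (8): skip — V and T already connected.
P—T (9): add — endpoints in different components.
MST edge set: {V—W, Q—W, T—W, P—T}.
Of the listed edges, {T—W, V—W} are in the MST → 2.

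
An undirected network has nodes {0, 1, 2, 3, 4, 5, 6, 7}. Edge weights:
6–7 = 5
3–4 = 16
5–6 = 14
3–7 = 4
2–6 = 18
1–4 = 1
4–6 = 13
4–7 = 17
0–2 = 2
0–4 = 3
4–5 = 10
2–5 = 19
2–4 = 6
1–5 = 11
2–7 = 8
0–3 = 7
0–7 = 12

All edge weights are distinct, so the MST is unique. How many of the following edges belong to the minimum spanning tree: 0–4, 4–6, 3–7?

Kruskal's algorithm — process edges by increasing weight (ties by edge label):
1–4 (1): add — endpoints in different components.
0–2 (2): add — endpoints in different components.
0–4 (3): add — endpoints in different components.
3–7 (4): add — endpoints in different components.
6–7 (5): add — endpoints in different components.
2–4 (6): skip — 2 and 4 already connected.
0–3 (7): add — endpoints in different components.
2–7 (8): skip — 2 and 7 already connected.
4–5 (10): add — endpoints in different components.
MST edge set: {1–4, 0–2, 0–4, 3–7, 6–7, 0–3, 4–5}.
Of the listed edges, {0–4, 3–7} are in the MST → 2.

2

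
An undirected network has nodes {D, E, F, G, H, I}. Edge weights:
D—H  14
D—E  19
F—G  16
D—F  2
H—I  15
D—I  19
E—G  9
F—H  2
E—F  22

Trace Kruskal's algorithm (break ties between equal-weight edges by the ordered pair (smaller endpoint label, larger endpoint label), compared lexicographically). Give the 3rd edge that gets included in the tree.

Kruskal's algorithm — process edges by increasing weight (ties by edge label):
D—F (2): add. Components now {D,F} {E} {G} {H} {I}
F—H (2): add. Components now {D,F,H} {E} {G} {I}
E—G (9): add. Components now {D,F,H} {E,G} {I}
D—H (14): skip — D and H already connected.
H—I (15): add. Components now {D,F,H,I} {E,G}
F—G (16): add. Components now {D,E,F,G,H,I}
The 3rd edge added is E—G.

E-G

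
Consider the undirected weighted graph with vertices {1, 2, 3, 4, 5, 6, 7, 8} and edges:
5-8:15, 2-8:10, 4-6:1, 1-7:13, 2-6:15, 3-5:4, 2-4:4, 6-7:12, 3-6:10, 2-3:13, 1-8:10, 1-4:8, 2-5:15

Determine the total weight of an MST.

Kruskal's algorithm — process edges by increasing weight (ties by edge label):
4-6 (1): add — endpoints in different components.
2-4 (4): add — endpoints in different components.
3-5 (4): add — endpoints in different components.
1-4 (8): add — endpoints in different components.
1-8 (10): add — endpoints in different components.
2-8 (10): skip — 2 and 8 already connected.
3-6 (10): add — endpoints in different components.
6-7 (12): add — endpoints in different components.
MST edges: 4-6, 2-4, 3-5, 1-4, 1-8, 3-6, 6-7; total weight 1+4+4+8+10+10+12 = 49.

49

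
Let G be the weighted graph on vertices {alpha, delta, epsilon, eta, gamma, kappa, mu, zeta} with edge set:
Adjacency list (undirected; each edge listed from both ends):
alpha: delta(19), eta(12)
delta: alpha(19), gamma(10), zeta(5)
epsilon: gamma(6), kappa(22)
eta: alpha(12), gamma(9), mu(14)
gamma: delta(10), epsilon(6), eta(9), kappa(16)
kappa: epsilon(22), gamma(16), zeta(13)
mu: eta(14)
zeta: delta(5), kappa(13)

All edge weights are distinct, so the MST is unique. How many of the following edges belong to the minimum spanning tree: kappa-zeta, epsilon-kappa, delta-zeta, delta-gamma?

3

Kruskal's algorithm — process edges by increasing weight (ties by edge label):
delta-zeta (5): add — endpoints in different components.
epsilon-gamma (6): add — endpoints in different components.
eta-gamma (9): add — endpoints in different components.
delta-gamma (10): add — endpoints in different components.
alpha-eta (12): add — endpoints in different components.
kappa-zeta (13): add — endpoints in different components.
eta-mu (14): add — endpoints in different components.
MST edge set: {delta-zeta, epsilon-gamma, eta-gamma, delta-gamma, alpha-eta, kappa-zeta, eta-mu}.
Of the listed edges, {kappa-zeta, delta-zeta, delta-gamma} are in the MST → 3.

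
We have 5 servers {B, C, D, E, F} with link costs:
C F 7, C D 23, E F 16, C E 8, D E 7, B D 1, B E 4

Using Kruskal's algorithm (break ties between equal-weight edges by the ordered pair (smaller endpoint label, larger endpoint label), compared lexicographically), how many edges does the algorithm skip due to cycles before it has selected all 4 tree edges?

1

Kruskal's algorithm — process edges by increasing weight (ties by edge label):
B D (1): add — endpoints in different components.
B E (4): add — endpoints in different components.
C F (7): add — endpoints in different components.
D E (7): skip — D and E already connected.
C E (8): add — endpoints in different components.
Edges rejected before the tree was complete: 1.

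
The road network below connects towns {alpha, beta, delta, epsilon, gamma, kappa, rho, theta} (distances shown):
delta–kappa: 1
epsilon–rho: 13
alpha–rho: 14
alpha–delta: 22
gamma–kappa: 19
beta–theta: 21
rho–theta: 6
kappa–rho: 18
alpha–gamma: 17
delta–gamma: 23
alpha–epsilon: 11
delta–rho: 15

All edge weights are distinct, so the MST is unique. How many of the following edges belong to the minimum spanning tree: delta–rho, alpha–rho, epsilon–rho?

2

Kruskal's algorithm — process edges by increasing weight (ties by edge label):
delta–kappa (1): add — endpoints in different components.
rho–theta (6): add — endpoints in different components.
alpha–epsilon (11): add — endpoints in different components.
epsilon–rho (13): add — endpoints in different components.
alpha–rho (14): skip — alpha and rho already connected.
delta–rho (15): add — endpoints in different components.
alpha–gamma (17): add — endpoints in different components.
kappa–rho (18): skip — kappa and rho already connected.
gamma–kappa (19): skip — gamma and kappa already connected.
beta–theta (21): add — endpoints in different components.
MST edge set: {delta–kappa, rho–theta, alpha–epsilon, epsilon–rho, delta–rho, alpha–gamma, beta–theta}.
Of the listed edges, {delta–rho, epsilon–rho} are in the MST → 2.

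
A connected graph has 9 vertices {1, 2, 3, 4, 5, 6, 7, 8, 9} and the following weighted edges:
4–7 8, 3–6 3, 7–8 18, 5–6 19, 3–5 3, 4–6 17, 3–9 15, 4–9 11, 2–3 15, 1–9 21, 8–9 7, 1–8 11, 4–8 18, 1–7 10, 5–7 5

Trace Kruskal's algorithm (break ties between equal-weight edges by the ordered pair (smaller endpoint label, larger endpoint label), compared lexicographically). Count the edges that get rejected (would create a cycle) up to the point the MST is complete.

Sort edges by weight, then run Kruskal:
3–5 (3): add — endpoints in different components.
3–6 (3): add — endpoints in different components.
5–7 (5): add — endpoints in different components.
8–9 (7): add — endpoints in different components.
4–7 (8): add — endpoints in different components.
1–7 (10): add — endpoints in different components.
1–8 (11): add — endpoints in different components.
4–9 (11): skip — 4 and 9 already connected.
2–3 (15): add — endpoints in different components.
Edges rejected before the tree was complete: 1.

1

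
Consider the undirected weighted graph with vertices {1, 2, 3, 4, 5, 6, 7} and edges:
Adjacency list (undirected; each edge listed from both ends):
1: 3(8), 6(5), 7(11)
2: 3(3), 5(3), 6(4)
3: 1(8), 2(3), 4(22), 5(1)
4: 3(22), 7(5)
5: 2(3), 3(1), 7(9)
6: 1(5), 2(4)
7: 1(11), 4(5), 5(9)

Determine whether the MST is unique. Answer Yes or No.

No

Sort edges by weight, then run Kruskal:
3–5 (1): add — endpoints in different components.
2–3 (3): add — endpoints in different components.
2–5 (3): skip — 2 and 5 already connected.
2–6 (4): add — endpoints in different components.
1–6 (5): add — endpoints in different components.
4–7 (5): add — endpoints in different components.
1–3 (8): skip — 1 and 3 already connected.
5–7 (9): add — endpoints in different components.
Non-tree edge 2–5 has weight 3, equal to the heaviest edge on its tree cycle — swapping gives another MST of the same weight. Not unique.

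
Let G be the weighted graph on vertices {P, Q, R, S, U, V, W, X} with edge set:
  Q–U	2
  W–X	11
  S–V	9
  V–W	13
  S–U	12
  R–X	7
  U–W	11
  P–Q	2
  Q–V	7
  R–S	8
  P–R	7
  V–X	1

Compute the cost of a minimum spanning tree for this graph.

38

Grow the tree from U using Prim:
Step 1: cheapest edge leaving the tree is Q–U (2); add Q.
Step 2: cheapest edge leaving the tree is P–Q (2); add P.
Step 3: cheapest edge leaving the tree is P–R (7); add R.
Step 4: cheapest edge leaving the tree is Q–V (7); add V.
Step 5: cheapest edge leaving the tree is V–X (1); add X.
Step 6: cheapest edge leaving the tree is R–S (8); add S.
Step 7: cheapest edge leaving the tree is U–W (11); add W.
MST edges: Q–U, P–Q, P–R, Q–V, V–X, R–S, U–W; total weight 2+2+7+7+1+8+11 = 38.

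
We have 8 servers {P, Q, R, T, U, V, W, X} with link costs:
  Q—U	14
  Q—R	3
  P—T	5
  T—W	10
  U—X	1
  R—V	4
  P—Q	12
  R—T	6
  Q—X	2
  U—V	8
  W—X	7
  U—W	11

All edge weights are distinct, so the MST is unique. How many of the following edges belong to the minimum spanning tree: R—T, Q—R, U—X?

3

Kruskal's algorithm — process edges by increasing weight (ties by edge label):
U—X (1): add — endpoints in different components.
Q—X (2): add — endpoints in different components.
Q—R (3): add — endpoints in different components.
R—V (4): add — endpoints in different components.
P—T (5): add — endpoints in different components.
R—T (6): add — endpoints in different components.
W—X (7): add — endpoints in different components.
MST edge set: {U—X, Q—X, Q—R, R—V, P—T, R—T, W—X}.
Of the listed edges, {R—T, Q—R, U—X} are in the MST → 3.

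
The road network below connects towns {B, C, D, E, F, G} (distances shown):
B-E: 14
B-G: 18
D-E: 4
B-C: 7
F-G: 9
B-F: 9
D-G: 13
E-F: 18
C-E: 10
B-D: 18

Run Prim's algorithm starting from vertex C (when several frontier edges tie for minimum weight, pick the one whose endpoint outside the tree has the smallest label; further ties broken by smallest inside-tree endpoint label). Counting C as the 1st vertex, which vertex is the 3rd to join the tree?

F

Grow the tree from C using Prim:
Step 1: cheapest edge leaving the tree is B-C (7); add B.
Step 2: cheapest edge leaving the tree is B-F (9); add F.
Step 3: cheapest edge leaving the tree is F-G (9); add G.
Step 4: cheapest edge leaving the tree is C-E (10); add E.
Step 5: cheapest edge leaving the tree is D-E (4); add D.
Vertex order: C, B, F, G, E, D. The 3rd vertex is F.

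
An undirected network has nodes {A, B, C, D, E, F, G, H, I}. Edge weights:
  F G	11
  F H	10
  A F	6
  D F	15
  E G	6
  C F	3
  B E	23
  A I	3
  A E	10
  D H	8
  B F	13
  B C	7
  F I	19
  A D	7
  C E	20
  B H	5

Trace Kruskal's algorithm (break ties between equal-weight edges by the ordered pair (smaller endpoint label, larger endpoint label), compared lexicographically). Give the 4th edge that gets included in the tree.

A-F

Sort edges by weight, then run Kruskal:
A I (3): add — endpoints in different components.
C F (3): add — endpoints in different components.
B H (5): add — endpoints in different components.
A F (6): add — endpoints in different components.
E G (6): add — endpoints in different components.
A D (7): add — endpoints in different components.
B C (7): add — endpoints in different components.
D H (8): skip — D and H already connected.
A E (10): add — endpoints in different components.
The 4th edge added is A F.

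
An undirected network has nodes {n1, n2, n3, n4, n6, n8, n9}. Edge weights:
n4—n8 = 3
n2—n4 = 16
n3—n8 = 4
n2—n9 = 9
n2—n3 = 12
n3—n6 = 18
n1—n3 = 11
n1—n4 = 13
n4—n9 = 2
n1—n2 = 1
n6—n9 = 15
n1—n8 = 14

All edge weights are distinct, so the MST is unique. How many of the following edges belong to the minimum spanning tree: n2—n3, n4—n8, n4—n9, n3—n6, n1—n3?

2

Sort edges by weight, then run Kruskal:
n1—n2 (1): add. Components now {n1,n2} {n6} {n9} {n3} {n8} {n4}
n4—n9 (2): add. Components now {n1,n2} {n6} {n4,n9} {n3} {n8}
n4—n8 (3): add. Components now {n1,n2} {n6} {n4,n8,n9} {n3}
n3—n8 (4): add. Components now {n1,n2} {n6} {n3,n4,n8,n9}
n2—n9 (9): add. Components now {n1,n2,n3,n4,n8,n9} {n6}
n1—n3 (11): skip — n3 and n1 already connected.
n2—n3 (12): skip — n2 and n3 already connected.
n1—n4 (13): skip — n1 and n4 already connected.
n1—n8 (14): skip — n1 and n8 already connected.
n6—n9 (15): add. Components now {n1,n2,n3,n4,n6,n8,n9}
MST edge set: {n1—n2, n4—n9, n4—n8, n3—n8, n2—n9, n6—n9}.
Of the listed edges, {n4—n8, n4—n9} are in the MST → 2.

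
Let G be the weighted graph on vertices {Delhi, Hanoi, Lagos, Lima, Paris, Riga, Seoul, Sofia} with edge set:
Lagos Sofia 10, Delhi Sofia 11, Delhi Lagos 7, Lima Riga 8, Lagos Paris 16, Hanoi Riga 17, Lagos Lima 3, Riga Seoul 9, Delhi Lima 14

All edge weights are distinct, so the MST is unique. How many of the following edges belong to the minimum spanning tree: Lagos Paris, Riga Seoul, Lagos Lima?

3

Kruskal: consider edges lightest-first.
Lagos Lima (3): add — endpoints in different components.
Delhi Lagos (7): add — endpoints in different components.
Lima Riga (8): add — endpoints in different components.
Riga Seoul (9): add — endpoints in different components.
Lagos Sofia (10): add — endpoints in different components.
Delhi Sofia (11): skip — Sofia and Delhi already connected.
Delhi Lima (14): skip — Lima and Delhi already connected.
Lagos Paris (16): add — endpoints in different components.
Hanoi Riga (17): add — endpoints in different components.
MST edge set: {Lagos Lima, Delhi Lagos, Lima Riga, Riga Seoul, Lagos Sofia, Lagos Paris, Hanoi Riga}.
Of the listed edges, {Lagos Paris, Riga Seoul, Lagos Lima} are in the MST → 3.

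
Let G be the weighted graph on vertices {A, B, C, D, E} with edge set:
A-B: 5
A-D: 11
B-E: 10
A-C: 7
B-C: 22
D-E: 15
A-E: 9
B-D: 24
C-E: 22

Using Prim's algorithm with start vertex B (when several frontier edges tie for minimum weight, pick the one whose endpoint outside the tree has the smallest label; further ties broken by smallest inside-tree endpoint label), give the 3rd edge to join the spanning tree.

Prim, starting at B.
Step 1: cheapest edge leaving the tree is A-B (5); add A.
Step 2: cheapest edge leaving the tree is A-C (7); add C.
Step 3: cheapest edge leaving the tree is A-E (9); add E.
Step 4: cheapest edge leaving the tree is A-D (11); add D.
The 3rd edge added is A-E.

A-E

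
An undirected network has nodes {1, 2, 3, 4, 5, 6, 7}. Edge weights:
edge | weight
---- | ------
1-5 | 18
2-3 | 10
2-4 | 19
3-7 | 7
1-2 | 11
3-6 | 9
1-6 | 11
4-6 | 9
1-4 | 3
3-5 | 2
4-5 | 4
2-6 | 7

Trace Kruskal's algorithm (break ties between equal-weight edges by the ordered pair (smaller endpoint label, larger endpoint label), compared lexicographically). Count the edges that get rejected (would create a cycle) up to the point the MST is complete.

0

Sort edges by weight, then run Kruskal:
3-5 (2): add. Components now {1} {2} {3,5} {4} {6} {7}
1-4 (3): add. Components now {1,4} {2} {3,5} {6} {7}
4-5 (4): add. Components now {1,3,4,5} {2} {6} {7}
2-6 (7): add. Components now {1,3,4,5} {2,6} {7}
3-7 (7): add. Components now {1,3,4,5,7} {2,6}
3-6 (9): add. Components now {1,2,3,4,5,6,7}
Edges rejected before the tree was complete: 0.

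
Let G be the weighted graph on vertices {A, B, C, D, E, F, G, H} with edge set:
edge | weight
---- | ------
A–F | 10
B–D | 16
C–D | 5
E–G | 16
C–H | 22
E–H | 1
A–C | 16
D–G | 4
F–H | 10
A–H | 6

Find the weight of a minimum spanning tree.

Kruskal's algorithm — process edges by increasing weight (ties by edge label):
E–H (1): add — endpoints in different components.
D–G (4): add — endpoints in different components.
C–D (5): add — endpoints in different components.
A–H (6): add — endpoints in different components.
A–F (10): add — endpoints in different components.
F–H (10): skip — F and H already connected.
A–C (16): add — endpoints in different components.
B–D (16): add — endpoints in different components.
MST edges: E–H, D–G, C–D, A–H, A–F, A–C, B–D; total weight 1+4+5+6+10+16+16 = 58.

58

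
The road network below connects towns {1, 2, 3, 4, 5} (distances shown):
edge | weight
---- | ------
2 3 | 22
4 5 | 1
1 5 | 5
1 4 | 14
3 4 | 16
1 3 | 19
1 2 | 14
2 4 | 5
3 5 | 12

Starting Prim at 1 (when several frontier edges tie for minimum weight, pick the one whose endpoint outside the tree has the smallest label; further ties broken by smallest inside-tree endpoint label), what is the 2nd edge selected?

4-5

Prim's algorithm from 1:
Step 1: frontier [1 5 5, 1 2 14, 1 4 14, 1 3 19] → take 1 5 (5); add 5.
Step 2: frontier [1 2 14, 1 4 14, 1 3 19, 4 5 1, 3 5 12] → take 4 5 (1); add 4.
Step 3: frontier [1 2 14, 1 3 19, 2 4 5, 3 4 16, 3 5 12] → take 2 4 (5); add 2.
Step 4: frontier [1 3 19, 2 3 22, 3 4 16, 3 5 12] → take 3 5 (12); add 3.
The 2nd edge added is 4 5.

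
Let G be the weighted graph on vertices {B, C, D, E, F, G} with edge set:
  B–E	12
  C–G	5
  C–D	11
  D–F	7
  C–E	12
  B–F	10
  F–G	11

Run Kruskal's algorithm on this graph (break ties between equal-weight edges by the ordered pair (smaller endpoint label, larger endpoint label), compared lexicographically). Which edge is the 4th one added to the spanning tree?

C-D

Sort edges by weight, then run Kruskal:
C–G (5): add. Components now {B} {C,G} {D} {E} {F}
D–F (7): add. Components now {B} {C,G} {D,F} {E}
B–F (10): add. Components now {B,D,F} {C,G} {E}
C–D (11): add. Components now {B,C,D,F,G} {E}
F–G (11): skip — F and G already connected.
B–E (12): add. Components now {B,C,D,E,F,G}
The 4th edge added is C–D.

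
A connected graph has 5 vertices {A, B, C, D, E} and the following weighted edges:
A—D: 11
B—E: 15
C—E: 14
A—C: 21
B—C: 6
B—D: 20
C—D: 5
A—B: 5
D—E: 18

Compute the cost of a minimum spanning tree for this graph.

30

Grow the tree from C using Prim:
Step 1: cheapest edge leaving the tree is C—D (5); add D.
Step 2: cheapest edge leaving the tree is B—C (6); add B.
Step 3: cheapest edge leaving the tree is A—B (5); add A.
Step 4: cheapest edge leaving the tree is C—E (14); add E.
MST edges: C—D, B—C, A—B, C—E; total weight 5+6+5+14 = 30.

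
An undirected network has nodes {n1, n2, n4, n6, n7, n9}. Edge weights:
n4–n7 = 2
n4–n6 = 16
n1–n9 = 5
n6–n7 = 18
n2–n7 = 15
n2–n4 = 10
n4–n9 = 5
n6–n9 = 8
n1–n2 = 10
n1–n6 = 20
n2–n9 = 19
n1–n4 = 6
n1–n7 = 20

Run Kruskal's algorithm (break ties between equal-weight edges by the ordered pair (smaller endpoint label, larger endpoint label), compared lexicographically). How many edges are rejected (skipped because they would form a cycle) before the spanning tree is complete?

1

Kruskal: consider edges lightest-first.
n4–n7 (2): add — endpoints in different components.
n1–n9 (5): add — endpoints in different components.
n4–n9 (5): add — endpoints in different components.
n1–n4 (6): skip — n1 and n4 already connected.
n6–n9 (8): add — endpoints in different components.
n1–n2 (10): add — endpoints in different components.
Edges rejected before the tree was complete: 1.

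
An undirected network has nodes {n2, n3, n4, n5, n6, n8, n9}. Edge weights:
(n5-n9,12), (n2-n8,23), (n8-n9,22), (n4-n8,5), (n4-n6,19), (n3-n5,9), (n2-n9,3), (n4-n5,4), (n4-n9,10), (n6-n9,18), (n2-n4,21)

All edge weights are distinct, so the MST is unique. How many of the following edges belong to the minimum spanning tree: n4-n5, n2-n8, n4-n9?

2

Kruskal: consider edges lightest-first.
n2-n9 (3): add — endpoints in different components.
n4-n5 (4): add — endpoints in different components.
n4-n8 (5): add — endpoints in different components.
n3-n5 (9): add — endpoints in different components.
n4-n9 (10): add — endpoints in different components.
n5-n9 (12): skip — n9 and n5 already connected.
n6-n9 (18): add — endpoints in different components.
MST edge set: {n2-n9, n4-n5, n4-n8, n3-n5, n4-n9, n6-n9}.
Of the listed edges, {n4-n5, n4-n9} are in the MST → 2.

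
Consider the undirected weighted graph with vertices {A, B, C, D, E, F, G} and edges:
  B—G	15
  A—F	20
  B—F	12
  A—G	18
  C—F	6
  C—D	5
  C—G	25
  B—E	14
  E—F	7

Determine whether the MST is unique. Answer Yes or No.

Yes

Kruskal: consider edges lightest-first.
C—D (5): add — endpoints in different components.
C—F (6): add — endpoints in different components.
E—F (7): add — endpoints in different components.
B—F (12): add — endpoints in different components.
B—E (14): skip — B and E already connected.
B—G (15): add — endpoints in different components.
A—G (18): add — endpoints in different components.
Every non-tree edge has weight strictly greater than the heaviest edge on the tree path between its endpoints, so the MST is unique.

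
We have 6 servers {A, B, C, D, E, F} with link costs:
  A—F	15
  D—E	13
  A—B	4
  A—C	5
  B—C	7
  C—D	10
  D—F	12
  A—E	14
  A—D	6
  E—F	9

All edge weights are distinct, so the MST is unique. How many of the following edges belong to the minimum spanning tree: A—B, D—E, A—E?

Kruskal's algorithm — process edges by increasing weight (ties by edge label):
A—B (4): add — endpoints in different components.
A—C (5): add — endpoints in different components.
A—D (6): add — endpoints in different components.
B—C (7): skip — B and C already connected.
E—F (9): add — endpoints in different components.
C—D (10): skip — C and D already connected.
D—F (12): add — endpoints in different components.
MST edge set: {A—B, A—C, A—D, E—F, D—F}.
Of the listed edges, {A—B} are in the MST → 1.

1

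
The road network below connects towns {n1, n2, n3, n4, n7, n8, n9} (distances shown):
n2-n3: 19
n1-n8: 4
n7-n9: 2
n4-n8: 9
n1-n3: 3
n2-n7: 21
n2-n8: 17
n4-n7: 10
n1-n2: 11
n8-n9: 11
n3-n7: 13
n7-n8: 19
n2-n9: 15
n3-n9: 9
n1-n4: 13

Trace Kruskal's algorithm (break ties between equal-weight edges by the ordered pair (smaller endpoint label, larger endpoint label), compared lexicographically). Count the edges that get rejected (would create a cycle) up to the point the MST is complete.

Kruskal: consider edges lightest-first.
n7-n9 (2): add — endpoints in different components.
n1-n3 (3): add — endpoints in different components.
n1-n8 (4): add — endpoints in different components.
n3-n9 (9): add — endpoints in different components.
n4-n8 (9): add — endpoints in different components.
n4-n7 (10): skip — n7 and n4 already connected.
n1-n2 (11): add — endpoints in different components.
Edges rejected before the tree was complete: 1.

1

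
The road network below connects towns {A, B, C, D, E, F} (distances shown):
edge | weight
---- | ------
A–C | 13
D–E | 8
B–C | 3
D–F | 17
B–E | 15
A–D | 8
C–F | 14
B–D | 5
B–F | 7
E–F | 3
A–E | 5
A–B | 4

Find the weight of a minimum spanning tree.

20

Kruskal: consider edges lightest-first.
B–C (3): add. Components now {A} {B,C} {D} {E} {F}
E–F (3): add. Components now {A} {B,C} {D} {E,F}
A–B (4): add. Components now {A,B,C} {D} {E,F}
A–E (5): add. Components now {A,B,C,E,F} {D}
B–D (5): add. Components now {A,B,C,D,E,F}
MST edges: B–C, E–F, A–B, A–E, B–D; total weight 3+3+4+5+5 = 20.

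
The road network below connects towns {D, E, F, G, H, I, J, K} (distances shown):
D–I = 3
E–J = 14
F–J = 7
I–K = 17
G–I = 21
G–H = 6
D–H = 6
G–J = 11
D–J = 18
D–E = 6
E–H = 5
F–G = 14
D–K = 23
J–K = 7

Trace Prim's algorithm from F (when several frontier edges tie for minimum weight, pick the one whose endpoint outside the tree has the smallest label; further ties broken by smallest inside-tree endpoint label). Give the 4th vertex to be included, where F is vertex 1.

Prim's algorithm from F:
Step 1: frontier [F–J 7, F–G 14] → take F–J (7); add J.
Step 2: frontier [F–G 14, J–K 7, G–J 11, E–J 14, D–J 18] → take J–K (7); add K.
Step 3: frontier [F–G 14, G–J 11, E–J 14, D–J 18, I–K 17, D–K 23] → take G–J (11); add G.
Step 4: frontier [G–H 6, G–I 21, E–J 14, D–J 18, I–K 17, D–K 23] → take G–H (6); add H.
Step 5: frontier [G–I 21, E–H 5, D–H 6, E–J 14, D–J 18, I–K 17, D–K 23] → take E–H (5); add E.
Step 6: frontier [D–E 6, G–I 21, D–H 6, D–J 18, I–K 17, D–K 23] → take D–E (6); add D.
Step 7: frontier [D–I 3, G–I 21, I–K 17] → take D–I (3); add I.
Vertex order: F, J, K, G, H, E, D, I. The 4th vertex is G.

G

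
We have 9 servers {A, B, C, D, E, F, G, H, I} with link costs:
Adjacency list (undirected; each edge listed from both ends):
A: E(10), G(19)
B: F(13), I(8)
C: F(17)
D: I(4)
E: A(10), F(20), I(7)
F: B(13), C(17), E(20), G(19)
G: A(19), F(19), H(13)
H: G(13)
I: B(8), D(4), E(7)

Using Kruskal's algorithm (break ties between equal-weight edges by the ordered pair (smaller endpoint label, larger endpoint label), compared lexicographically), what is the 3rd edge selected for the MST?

B-I

Kruskal's algorithm — process edges by increasing weight (ties by edge label):
D I (4): add — endpoints in different components.
E I (7): add — endpoints in different components.
B I (8): add — endpoints in different components.
A E (10): add — endpoints in different components.
B F (13): add — endpoints in different components.
G H (13): add — endpoints in different components.
C F (17): add — endpoints in different components.
A G (19): add — endpoints in different components.
The 3rd edge added is B I.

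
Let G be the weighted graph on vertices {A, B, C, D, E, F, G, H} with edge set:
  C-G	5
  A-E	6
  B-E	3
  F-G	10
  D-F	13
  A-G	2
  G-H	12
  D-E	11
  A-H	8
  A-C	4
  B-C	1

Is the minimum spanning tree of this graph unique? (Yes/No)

Yes

Kruskal's algorithm — process edges by increasing weight (ties by edge label):
B-C (1): add — endpoints in different components.
A-G (2): add — endpoints in different components.
B-E (3): add — endpoints in different components.
A-C (4): add — endpoints in different components.
C-G (5): skip — C and G already connected.
A-E (6): skip — A and E already connected.
A-H (8): add — endpoints in different components.
F-G (10): add — endpoints in different components.
D-E (11): add — endpoints in different components.
Every non-tree edge has weight strictly greater than the heaviest edge on the tree path between its endpoints, so the MST is unique.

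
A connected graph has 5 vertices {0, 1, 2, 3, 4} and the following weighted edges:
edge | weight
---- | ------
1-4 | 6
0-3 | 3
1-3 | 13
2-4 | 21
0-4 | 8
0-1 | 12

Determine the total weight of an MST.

38

Grow the tree from 4 using Prim:
Step 1: frontier [1-4 6, 0-4 8, 2-4 21] → take 1-4 (6); add 1.
Step 2: frontier [0-1 12, 1-3 13, 0-4 8, 2-4 21] → take 0-4 (8); add 0.
Step 3: frontier [0-3 3, 1-3 13, 2-4 21] → take 0-3 (3); add 3.
Step 4: frontier [2-4 21] → take 2-4 (21); add 2.
MST edges: 1-4, 0-4, 0-3, 2-4; total weight 6+8+3+21 = 38.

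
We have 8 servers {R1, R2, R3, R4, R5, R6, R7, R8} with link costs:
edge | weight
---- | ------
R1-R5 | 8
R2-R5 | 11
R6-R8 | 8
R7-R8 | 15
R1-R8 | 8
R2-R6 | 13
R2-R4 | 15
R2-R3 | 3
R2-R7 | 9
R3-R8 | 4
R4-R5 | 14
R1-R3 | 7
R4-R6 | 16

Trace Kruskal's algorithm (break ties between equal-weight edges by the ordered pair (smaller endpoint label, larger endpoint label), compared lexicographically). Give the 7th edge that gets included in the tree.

R4-R5

Kruskal's algorithm — process edges by increasing weight (ties by edge label):
R2-R3 (3): add — endpoints in different components.
R3-R8 (4): add — endpoints in different components.
R1-R3 (7): add — endpoints in different components.
R1-R5 (8): add — endpoints in different components.
R1-R8 (8): skip — R1 and R8 already connected.
R6-R8 (8): add — endpoints in different components.
R2-R7 (9): add — endpoints in different components.
R2-R5 (11): skip — R2 and R5 already connected.
R2-R6 (13): skip — R2 and R6 already connected.
R4-R5 (14): add — endpoints in different components.
The 7th edge added is R4-R5.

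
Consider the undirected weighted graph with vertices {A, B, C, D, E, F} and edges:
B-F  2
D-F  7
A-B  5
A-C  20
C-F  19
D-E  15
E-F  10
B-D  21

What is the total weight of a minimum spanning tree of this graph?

43

Kruskal's algorithm — process edges by increasing weight (ties by edge label):
B-F (2): add. Components now {A} {B,F} {C} {D} {E}
A-B (5): add. Components now {A,B,F} {C} {D} {E}
D-F (7): add. Components now {A,B,D,F} {C} {E}
E-F (10): add. Components now {A,B,D,E,F} {C}
D-E (15): skip — D and E already connected.
C-F (19): add. Components now {A,B,C,D,E,F}
MST edges: B-F, A-B, D-F, E-F, C-F; total weight 2+5+7+10+19 = 43.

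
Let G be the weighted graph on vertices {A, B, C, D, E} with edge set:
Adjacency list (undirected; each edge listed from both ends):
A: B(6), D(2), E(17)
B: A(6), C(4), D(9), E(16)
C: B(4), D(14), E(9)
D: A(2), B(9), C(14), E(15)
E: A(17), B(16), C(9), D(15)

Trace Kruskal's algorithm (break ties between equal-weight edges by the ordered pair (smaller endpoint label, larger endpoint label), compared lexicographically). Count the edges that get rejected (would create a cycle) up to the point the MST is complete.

Kruskal: consider edges lightest-first.
A–D (2): add. Components now {A,D} {B} {C} {E}
B–C (4): add. Components now {A,D} {B,C} {E}
A–B (6): add. Components now {A,B,C,D} {E}
B–D (9): skip — B and D already connected.
C–E (9): add. Components now {A,B,C,D,E}
Edges rejected before the tree was complete: 1.

1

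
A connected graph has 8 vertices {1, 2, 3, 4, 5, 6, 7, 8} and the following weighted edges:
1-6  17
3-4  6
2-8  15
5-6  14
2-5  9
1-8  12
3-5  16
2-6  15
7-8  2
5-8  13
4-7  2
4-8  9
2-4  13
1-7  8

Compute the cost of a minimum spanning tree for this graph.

Sort edges by weight, then run Kruskal:
4-7 (2): add — endpoints in different components.
7-8 (2): add — endpoints in different components.
3-4 (6): add — endpoints in different components.
1-7 (8): add — endpoints in different components.
2-5 (9): add — endpoints in different components.
4-8 (9): skip — 4 and 8 already connected.
1-8 (12): skip — 1 and 8 already connected.
2-4 (13): add — endpoints in different components.
5-8 (13): skip — 5 and 8 already connected.
5-6 (14): add — endpoints in different components.
MST edges: 4-7, 7-8, 3-4, 1-7, 2-5, 2-4, 5-6; total weight 2+2+6+8+9+13+14 = 54.

54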